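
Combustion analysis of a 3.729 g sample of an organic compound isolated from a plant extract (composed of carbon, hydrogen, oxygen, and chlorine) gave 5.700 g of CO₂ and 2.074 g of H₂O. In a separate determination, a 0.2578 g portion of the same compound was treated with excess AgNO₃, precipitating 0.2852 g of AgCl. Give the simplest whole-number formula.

mol C = 5.700 g CO₂ ÷ 44.009 g/mol = 0.12952 mol
mol H = 2 × 2.074 g H₂O ÷ 18.015 g/mol = 0.23025 mol
From the AgCl data: mol Cl per gram of compound = (0.2852 ÷ 143.318) ÷ 0.2578 = 0.0077191 mol/g, so in the 3.729 g combustion sample mol Cl = 0.028784 mol
mass O = 3.729 − (1.5557 + 0.23209 + 1.0204) = 0.92084 g → mol O = 0.92084 ÷ 15.999 = 0.057556 mol
Divide by the smallest (0.028784 mol): C 4.500, H 7.999, Cl 1.000, O 2.000
Multiplying each by 2 gives whole numbers: C 9.00, H 16.00, Cl 2.00, O 4.00

C9H16Cl2O4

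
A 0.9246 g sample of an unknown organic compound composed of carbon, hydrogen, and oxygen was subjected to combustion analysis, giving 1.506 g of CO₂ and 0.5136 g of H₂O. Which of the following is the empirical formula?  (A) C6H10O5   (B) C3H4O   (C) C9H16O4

mol C = 1.506 g CO₂ ÷ 44.009 g/mol = 0.034220 mol
mol H = 2 × 0.5136 g H₂O ÷ 18.015 g/mol = 0.057019 mol
mass O = 0.9246 − (0.41102 + 0.057475) = 0.45610 g → mol O = 0.45610 ÷ 15.999 = 0.028508 mol
Divide by the smallest (0.028508 mol): C 1.200, H 2.000, O 1.000
Multiplying each by 5 gives whole numbers: C 6.00, H 10.00, O 5.00

(A) C6H10O5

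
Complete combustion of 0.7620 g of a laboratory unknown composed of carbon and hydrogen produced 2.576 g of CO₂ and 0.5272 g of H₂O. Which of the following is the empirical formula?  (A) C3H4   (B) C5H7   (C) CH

mol C = 2.576 g CO₂ ÷ 44.009 g/mol = 0.058533 mol
mol H = 2 × 0.5272 g H₂O ÷ 18.015 g/mol = 0.058529 mol
Divide by the smallest (0.058529 mol): C 1.000, H 1.000

(C) CH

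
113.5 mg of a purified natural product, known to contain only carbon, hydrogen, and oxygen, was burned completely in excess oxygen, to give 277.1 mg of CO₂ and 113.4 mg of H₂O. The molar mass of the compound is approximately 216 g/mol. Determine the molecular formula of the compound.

C12H24O3

mol C = 0.2771 g CO₂ ÷ 44.009 g/mol = 0.0062964 mol
mol H = 2 × 0.1134 g H₂O ÷ 18.015 g/mol = 0.012590 mol
mass O = 0.1135 − (0.075627 + 0.012690) = 0.025183 g → mol O = 0.025183 ÷ 15.999 = 0.0015741 mol
Divide by the smallest (0.0015741 mol): C 4.000, H 7.998, O 1.000
Empirical formula: C4H8O
Empirical-formula mass = 72.11 g/mol; 216 ÷ 72.11 ≈ 3, so the molecular formula is C12H24O3.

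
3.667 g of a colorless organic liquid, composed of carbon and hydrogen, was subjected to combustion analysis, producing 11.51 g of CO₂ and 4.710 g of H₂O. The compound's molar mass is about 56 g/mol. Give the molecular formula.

mol C = 11.51 g CO₂ ÷ 44.009 g/mol = 0.26154 mol
mol H = 2 × 4.710 g H₂O ÷ 18.015 g/mol = 0.52290 mol
Divide by the smallest (0.26154 mol): C 1.000, H 1.999
Empirical formula: CH2
Empirical-formula mass = 14.03 g/mol; 56 ÷ 14.03 ≈ 4, so the molecular formula is C4H8.

C4H8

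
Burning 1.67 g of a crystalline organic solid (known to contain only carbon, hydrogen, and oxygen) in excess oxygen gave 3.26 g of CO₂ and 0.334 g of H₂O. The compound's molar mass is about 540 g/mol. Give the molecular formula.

mol C = 3.26 g CO₂ ÷ 44.009 g/mol = 0.07408 mol
mol H = 2 × 0.334 g H₂O ÷ 18.015 g/mol = 0.03708 mol
mass O = 1.67 − (0.8897 + 0.03738) = 0.7429 g → mol O = 0.7429 ÷ 15.999 = 0.04643 mol
Divide by the smallest (0.03708 mol): C 1.998, H 1.000, O 1.252
Multiplying each by 4 gives whole numbers: C 7.99, H 4.00, O 5.01
Empirical formula: C8H4O5
Empirical-formula mass = 180.12 g/mol; 540 ÷ 180.12 ≈ 3, so the molecular formula is C24H12O15.

C24H12O15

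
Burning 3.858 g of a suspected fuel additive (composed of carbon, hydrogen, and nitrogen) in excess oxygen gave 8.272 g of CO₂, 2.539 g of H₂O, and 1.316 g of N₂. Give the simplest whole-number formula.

mol C = 8.272 g CO₂ ÷ 44.009 g/mol = 0.18796 mol
mol H = 2 × 2.539 g H₂O ÷ 18.015 g/mol = 0.28188 mol
mol N = 2 × 1.316 g N₂ ÷ 28.014 g/mol = 0.093953 mol
Divide by the smallest (0.093953 mol): C 2.001, H 3.000, N 1.000

C2H3N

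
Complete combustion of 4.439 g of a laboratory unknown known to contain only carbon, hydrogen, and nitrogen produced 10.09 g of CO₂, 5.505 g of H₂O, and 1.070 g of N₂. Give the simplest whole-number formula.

mol C = 10.09 g CO₂ ÷ 44.009 g/mol = 0.22927 mol
mol H = 2 × 5.505 g H₂O ÷ 18.015 g/mol = 0.61116 mol
mol N = 2 × 1.070 g N₂ ÷ 28.014 g/mol = 0.076390 mol
Divide by the smallest (0.076390 mol): C 3.001, H 8.000, N 1.000

C3H8N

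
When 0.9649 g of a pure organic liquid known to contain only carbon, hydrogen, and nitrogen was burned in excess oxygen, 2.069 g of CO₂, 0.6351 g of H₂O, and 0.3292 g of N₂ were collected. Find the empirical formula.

C2H3N

mol C = 2.069 g CO₂ ÷ 44.009 g/mol = 0.047013 mol
mol H = 2 × 0.6351 g H₂O ÷ 18.015 g/mol = 0.070508 mol
mol N = 2 × 0.3292 g N₂ ÷ 28.014 g/mol = 0.023503 mol
Divide by the smallest (0.023503 mol): C 2.000, H 3.000, N 1.000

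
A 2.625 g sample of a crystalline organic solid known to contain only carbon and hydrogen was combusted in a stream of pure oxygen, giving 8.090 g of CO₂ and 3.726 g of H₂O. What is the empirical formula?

mol C = 8.090 g CO₂ ÷ 44.009 g/mol = 0.18383 mol
mol H = 2 × 3.726 g H₂O ÷ 18.015 g/mol = 0.41366 mol
Divide by the smallest (0.18383 mol): C 1.000, H 2.250
Multiplying each by 4 gives whole numbers: C 4.00, H 9.00

C4H9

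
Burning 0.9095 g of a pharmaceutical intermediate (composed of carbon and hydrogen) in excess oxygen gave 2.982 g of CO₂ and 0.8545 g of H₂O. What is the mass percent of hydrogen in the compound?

mol C = 2.982 g CO₂ ÷ 44.009 g/mol = 0.067759 mol
mol H = 2 × 0.8545 g H₂O ÷ 18.015 g/mol = 0.094865 mol
mass % H = 0.095624 g ÷ 0.9095 g × 100%

10.51%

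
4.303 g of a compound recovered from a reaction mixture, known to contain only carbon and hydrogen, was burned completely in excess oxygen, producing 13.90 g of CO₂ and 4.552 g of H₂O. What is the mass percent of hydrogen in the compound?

11.84%

mol C = 13.90 g CO₂ ÷ 44.009 g/mol = 0.31584 mol
mol H = 2 × 4.552 g H₂O ÷ 18.015 g/mol = 0.50536 mol
mass % H = 0.50940 g ÷ 4.303 g × 100%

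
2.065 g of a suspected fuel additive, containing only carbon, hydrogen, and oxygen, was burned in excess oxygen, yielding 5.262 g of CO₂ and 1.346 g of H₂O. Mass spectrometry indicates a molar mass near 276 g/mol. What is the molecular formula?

mol C = 5.262 g CO₂ ÷ 44.009 g/mol = 0.11957 mol
mol H = 2 × 1.346 g H₂O ÷ 18.015 g/mol = 0.14943 mol
mass O = 2.065 − (1.4361 + 0.15063) = 0.47826 g → mol O = 0.47826 ÷ 15.999 = 0.029893 mol
Divide by the smallest (0.029893 mol): C 4.000, H 4.999, O 1.000
Empirical formula: C4H5O
Empirical-formula mass = 69.08 g/mol; 276 ÷ 69.08 ≈ 4, so the molecular formula is C16H20O4.

C16H20O4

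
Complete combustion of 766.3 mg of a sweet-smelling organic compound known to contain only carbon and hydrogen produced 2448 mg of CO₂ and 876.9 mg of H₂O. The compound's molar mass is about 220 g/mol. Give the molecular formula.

mol C = 2.448 g CO₂ ÷ 44.009 g/mol = 0.055625 mol
mol H = 2 × 0.8769 g H₂O ÷ 18.015 g/mol = 0.097352 mol
Divide by the smallest (0.055625 mol): C 1.000, H 1.750
Multiplying each by 4 gives whole numbers: C 4.00, H 7.00
Empirical formula: C4H7
Empirical-formula mass = 55.10 g/mol; 220 ÷ 55.10 ≈ 4, so the molecular formula is C16H28.

C16H28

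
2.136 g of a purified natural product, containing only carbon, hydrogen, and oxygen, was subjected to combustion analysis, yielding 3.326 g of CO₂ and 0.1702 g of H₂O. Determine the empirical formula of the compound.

mol C = 3.326 g CO₂ ÷ 44.009 g/mol = 0.075575 mol
mol H = 2 × 0.1702 g H₂O ÷ 18.015 g/mol = 0.018895 mol
mass O = 2.136 − (0.90774 + 0.019047) = 1.2092 g → mol O = 1.2092 ÷ 15.999 = 0.075581 mol
Divide by the smallest (0.018895 mol): C 4.000, H 1.000, O 4.000

C4HO4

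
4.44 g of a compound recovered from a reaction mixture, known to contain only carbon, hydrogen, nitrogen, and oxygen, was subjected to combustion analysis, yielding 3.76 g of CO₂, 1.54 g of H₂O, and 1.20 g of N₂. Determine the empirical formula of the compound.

C2H4N2O3

mol C = 3.76 g CO₂ ÷ 44.009 g/mol = 0.08544 mol
mol H = 2 × 1.54 g H₂O ÷ 18.015 g/mol = 0.1710 mol
mol N = 2 × 1.20 g N₂ ÷ 28.014 g/mol = 0.08567 mol
mass O = 4.44 − (1.026 + 0.1723 + 1.200) = 2.041 g → mol O = 2.041 ÷ 15.999 = 0.1276 mol
Divide by the smallest (0.08544 mol): C 1.000, H 2.001, N 1.003, O 1.494
Multiplying each by 2 gives whole numbers: C 2.00, H 4.00, N 2.01, O 2.99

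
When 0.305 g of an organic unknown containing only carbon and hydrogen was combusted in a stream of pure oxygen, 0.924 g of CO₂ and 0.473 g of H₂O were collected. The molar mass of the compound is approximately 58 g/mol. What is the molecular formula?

C4H10

mol C = 0.924 g CO₂ ÷ 44.009 g/mol = 0.02100 mol
mol H = 2 × 0.473 g H₂O ÷ 18.015 g/mol = 0.05251 mol
Divide by the smallest (0.02100 mol): C 1.000, H 2.501
Multiplying each by 2 gives whole numbers: C 2.00, H 5.00
Empirical formula: C2H5
Empirical-formula mass = 29.06 g/mol; 58 ÷ 29.06 ≈ 2, so the molecular formula is C4H10.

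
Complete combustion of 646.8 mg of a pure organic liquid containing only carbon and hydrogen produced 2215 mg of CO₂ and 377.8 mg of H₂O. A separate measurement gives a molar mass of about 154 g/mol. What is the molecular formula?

mol C = 2.215 g CO₂ ÷ 44.009 g/mol = 0.050331 mol
mol H = 2 × 0.3778 g H₂O ÷ 18.015 g/mol = 0.041943 mol
Divide by the smallest (0.041943 mol): C 1.200, H 1.000
Multiplying each by 5 gives whole numbers: C 6.00, H 5.00
Empirical formula: C6H5
Empirical-formula mass = 77.11 g/mol; 154 ÷ 77.11 ≈ 2, so the molecular formula is C12H10.

C12H10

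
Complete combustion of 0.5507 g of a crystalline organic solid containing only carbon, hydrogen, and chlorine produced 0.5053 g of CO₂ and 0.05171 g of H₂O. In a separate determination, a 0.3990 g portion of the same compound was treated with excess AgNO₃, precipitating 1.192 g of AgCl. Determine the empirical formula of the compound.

C2HCl2

mol C = 0.5053 g CO₂ ÷ 44.009 g/mol = 0.011482 mol
mol H = 2 × 0.05171 g H₂O ÷ 18.015 g/mol = 0.0057408 mol
From the AgCl data: mol Cl per gram of compound = (1.192 ÷ 143.318) ÷ 0.3990 = 0.020845 mol/g, so in the 0.5507 g combustion sample mol Cl = 0.011479 mol
Divide by the smallest (0.0057408 mol): C 2.000, H 1.000, Cl 2.000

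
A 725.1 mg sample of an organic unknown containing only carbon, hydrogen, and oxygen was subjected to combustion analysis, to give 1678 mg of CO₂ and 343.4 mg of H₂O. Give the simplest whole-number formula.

mol C = 1.678 g CO₂ ÷ 44.009 g/mol = 0.038129 mol
mol H = 2 × 0.3434 g H₂O ÷ 18.015 g/mol = 0.038124 mol
mass O = 0.7251 − (0.45796 + 0.038429) = 0.22871 g → mol O = 0.22871 ÷ 15.999 = 0.014295 mol
Divide by the smallest (0.014295 mol): C 2.667, H 2.667, O 1.000
Multiplying each by 3 gives whole numbers: C 8.00, H 8.00, O 3.00

C8H8O3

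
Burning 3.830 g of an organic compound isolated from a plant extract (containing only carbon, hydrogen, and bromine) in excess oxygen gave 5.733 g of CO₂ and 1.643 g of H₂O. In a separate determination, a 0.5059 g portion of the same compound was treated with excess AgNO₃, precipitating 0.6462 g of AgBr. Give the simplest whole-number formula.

C5H7Br

mol C = 5.733 g CO₂ ÷ 44.009 g/mol = 0.13027 mol
mol H = 2 × 1.643 g H₂O ÷ 18.015 g/mol = 0.18240 mol
From the AgBr data: mol Br per gram of compound = (0.6462 ÷ 187.772) ÷ 0.5059 = 0.0068025 mol/g, so in the 3.830 g combustion sample mol Br = 0.026054 mol
Divide by the smallest (0.026054 mol): C 5.000, H 7.001, Br 1.000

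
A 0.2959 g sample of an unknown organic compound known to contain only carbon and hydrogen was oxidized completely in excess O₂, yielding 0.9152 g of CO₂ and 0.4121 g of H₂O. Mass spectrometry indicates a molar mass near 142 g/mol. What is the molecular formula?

mol C = 0.9152 g CO₂ ÷ 44.009 g/mol = 0.020796 mol
mol H = 2 × 0.4121 g H₂O ÷ 18.015 g/mol = 0.045751 mol
Divide by the smallest (0.020796 mol): C 1.000, H 2.200
Multiplying each by 5 gives whole numbers: C 5.00, H 11.00
Empirical formula: C5H11
Empirical-formula mass = 71.14 g/mol; 142 ÷ 71.14 ≈ 2, so the molecular formula is C10H22.

C10H22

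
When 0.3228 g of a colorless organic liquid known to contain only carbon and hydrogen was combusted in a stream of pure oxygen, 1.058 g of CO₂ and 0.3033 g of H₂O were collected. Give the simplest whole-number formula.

mol C = 1.058 g CO₂ ÷ 44.009 g/mol = 0.024041 mol
mol H = 2 × 0.3033 g H₂O ÷ 18.015 g/mol = 0.033672 mol
Divide by the smallest (0.024041 mol): C 1.000, H 1.401
Multiplying each by 5 gives whole numbers: C 5.00, H 7.00

C5H7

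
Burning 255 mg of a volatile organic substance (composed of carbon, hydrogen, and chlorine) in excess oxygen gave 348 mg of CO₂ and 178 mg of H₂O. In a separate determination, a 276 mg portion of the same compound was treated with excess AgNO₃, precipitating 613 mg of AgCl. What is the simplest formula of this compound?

mol C = 0.348 g CO₂ ÷ 44.009 g/mol = 0.007907 mol
mol H = 2 × 0.178 g H₂O ÷ 18.015 g/mol = 0.01976 mol
From the AgCl data: mol Cl per gram of compound = (0.613 ÷ 143.318) ÷ 0.276 = 0.01550 mol/g, so in the 0.255 g combustion sample mol Cl = 0.003952 mol
Divide by the smallest (0.003952 mol): C 2.001, H 5.001, Cl 1.000

C2H5Cl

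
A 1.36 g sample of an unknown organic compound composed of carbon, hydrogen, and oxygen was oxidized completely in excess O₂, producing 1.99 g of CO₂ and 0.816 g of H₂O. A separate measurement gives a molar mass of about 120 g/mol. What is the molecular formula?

mol C = 1.99 g CO₂ ÷ 44.009 g/mol = 0.04522 mol
mol H = 2 × 0.816 g H₂O ÷ 18.015 g/mol = 0.09059 mol
mass O = 1.36 − (0.5431 + 0.09132) = 0.7256 g → mol O = 0.7256 ÷ 15.999 = 0.04535 mol
Divide by the smallest (0.04522 mol): C 1.000, H 2.003, O 1.003
Empirical formula: CH2O
Empirical-formula mass = 30.03 g/mol; 120 ÷ 30.03 ≈ 4, so the molecular formula is C4H8O4.

C4H8O4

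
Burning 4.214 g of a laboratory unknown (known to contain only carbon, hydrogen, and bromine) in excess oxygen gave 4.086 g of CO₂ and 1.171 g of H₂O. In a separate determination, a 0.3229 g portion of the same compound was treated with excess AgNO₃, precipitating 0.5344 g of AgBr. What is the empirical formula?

mol C = 4.086 g CO₂ ÷ 44.009 g/mol = 0.092845 mol
mol H = 2 × 1.171 g H₂O ÷ 18.015 g/mol = 0.13000 mol
From the AgBr data: mol Br per gram of compound = (0.5344 ÷ 187.772) ÷ 0.3229 = 0.0088139 mol/g, so in the 4.214 g combustion sample mol Br = 0.037142 mol
Divide by the smallest (0.037142 mol): C 2.500, H 3.500, Br 1.000
Multiplying each by 2 gives whole numbers: C 5.00, H 7.00, Br 2.00

C5H7Br2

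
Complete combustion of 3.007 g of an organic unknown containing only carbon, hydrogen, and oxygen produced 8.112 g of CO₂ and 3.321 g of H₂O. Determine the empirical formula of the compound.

mol C = 8.112 g CO₂ ÷ 44.009 g/mol = 0.18433 mol
mol H = 2 × 3.321 g H₂O ÷ 18.015 g/mol = 0.36869 mol
mass O = 3.007 − (2.2139 + 0.37164) = 0.42142 g → mol O = 0.42142 ÷ 15.999 = 0.026340 mol
Divide by the smallest (0.026340 mol): C 6.998, H 13.997, O 1.000

C7H14O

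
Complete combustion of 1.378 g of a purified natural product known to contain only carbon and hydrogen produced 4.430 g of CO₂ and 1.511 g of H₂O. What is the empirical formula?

C3H5

mol C = 4.430 g CO₂ ÷ 44.009 g/mol = 0.10066 mol
mol H = 2 × 1.511 g H₂O ÷ 18.015 g/mol = 0.16775 mol
Divide by the smallest (0.10066 mol): C 1.000, H 1.666
Multiplying each by 3 gives whole numbers: C 3.00, H 5.00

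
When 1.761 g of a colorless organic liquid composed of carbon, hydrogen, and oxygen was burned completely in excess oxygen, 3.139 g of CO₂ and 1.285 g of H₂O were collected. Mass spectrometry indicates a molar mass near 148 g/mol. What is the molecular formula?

mol C = 3.139 g CO₂ ÷ 44.009 g/mol = 0.071326 mol
mol H = 2 × 1.285 g H₂O ÷ 18.015 g/mol = 0.14266 mol
mass O = 1.761 − (0.85670 + 0.14380) = 0.76050 g → mol O = 0.76050 ÷ 15.999 = 0.047534 mol
Divide by the smallest (0.047534 mol): C 1.501, H 3.001, O 1.000
Multiplying each by 2 gives whole numbers: C 3.00, H 6.00, O 2.00
Empirical formula: C3H6O2
Empirical-formula mass = 74.08 g/mol; 148 ÷ 74.08 ≈ 2, so the molecular formula is C6H12O4.

C6H12O4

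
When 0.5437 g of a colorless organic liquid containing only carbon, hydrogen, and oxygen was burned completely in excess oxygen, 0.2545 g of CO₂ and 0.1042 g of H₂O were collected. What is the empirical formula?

CH2O5

mol C = 0.2545 g CO₂ ÷ 44.009 g/mol = 0.0057829 mol
mol H = 2 × 0.1042 g H₂O ÷ 18.015 g/mol = 0.011568 mol
mass O = 0.5437 − (0.069459 + 0.011661) = 0.46258 g → mol O = 0.46258 ÷ 15.999 = 0.028913 mol
Divide by the smallest (0.0057829 mol): C 1.000, H 2.000, O 5.000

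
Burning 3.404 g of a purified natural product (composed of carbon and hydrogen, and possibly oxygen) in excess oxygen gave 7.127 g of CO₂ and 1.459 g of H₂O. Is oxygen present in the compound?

mol C = 7.127 g CO₂ ÷ 44.009 g/mol = 0.16194 mol
mol H = 2 × 1.459 g H₂O ÷ 18.015 g/mol = 0.16198 mol
C and H account for only 2.1084 g of the 3.404 g sample; the remaining 1.2956 g must be oxygen.

yes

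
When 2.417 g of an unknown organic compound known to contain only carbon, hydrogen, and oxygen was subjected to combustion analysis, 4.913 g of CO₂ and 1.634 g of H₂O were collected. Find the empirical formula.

C8H13O4

mol C = 4.913 g CO₂ ÷ 44.009 g/mol = 0.11164 mol
mol H = 2 × 1.634 g H₂O ÷ 18.015 g/mol = 0.18140 mol
mass O = 2.417 − (1.3409 + 0.18286) = 0.89328 g → mol O = 0.89328 ÷ 15.999 = 0.055834 mol
Divide by the smallest (0.055834 mol): C 1.999, H 3.249, O 1.000
Multiplying each by 4 gives whole numbers: C 8.00, H 13.00, O 4.00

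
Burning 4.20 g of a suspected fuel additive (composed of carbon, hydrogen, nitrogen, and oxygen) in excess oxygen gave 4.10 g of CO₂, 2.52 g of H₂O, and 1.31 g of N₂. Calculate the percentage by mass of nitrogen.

mol C = 4.10 g CO₂ ÷ 44.009 g/mol = 0.09316 mol
mol H = 2 × 2.52 g H₂O ÷ 18.015 g/mol = 0.2798 mol
mol N = 2 × 1.31 g N₂ ÷ 28.014 g/mol = 0.09352 mol
mass O = 4.20 − (1.119 + 0.2820 + 1.310) = 1.489 g → mol O = 1.489 ÷ 15.999 = 0.09307 mol
mass % N = 1.310 g ÷ 4.20 g × 100%

31.2%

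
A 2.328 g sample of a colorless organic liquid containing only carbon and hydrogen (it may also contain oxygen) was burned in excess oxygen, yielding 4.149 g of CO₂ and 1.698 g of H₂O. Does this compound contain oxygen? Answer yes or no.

yes

mol C = 4.149 g CO₂ ÷ 44.009 g/mol = 0.094276 mol
mol H = 2 × 1.698 g H₂O ÷ 18.015 g/mol = 0.18851 mol
C and H account for only 1.3224 g of the 2.328 g sample; the remaining 1.0056 g must be oxygen.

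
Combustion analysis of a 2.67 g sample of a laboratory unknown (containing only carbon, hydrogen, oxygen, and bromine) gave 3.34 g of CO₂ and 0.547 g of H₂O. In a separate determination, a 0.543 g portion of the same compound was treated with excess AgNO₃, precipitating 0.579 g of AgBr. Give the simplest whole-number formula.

mol C = 3.34 g CO₂ ÷ 44.009 g/mol = 0.07589 mol
mol H = 2 × 0.547 g H₂O ÷ 18.015 g/mol = 0.06073 mol
From the AgBr data: mol Br per gram of compound = (0.579 ÷ 187.772) ÷ 0.543 = 0.005679 mol/g, so in the 2.67 g combustion sample mol Br = 0.01516 mol
mass O = 2.67 − (0.9116 + 0.06121 + 1.212) = 0.4857 g → mol O = 0.4857 ÷ 15.999 = 0.03036 mol
Divide by the smallest (0.01516 mol): C 5.005, H 4.005, Br 1.000, O 2.002

C5H4BrO2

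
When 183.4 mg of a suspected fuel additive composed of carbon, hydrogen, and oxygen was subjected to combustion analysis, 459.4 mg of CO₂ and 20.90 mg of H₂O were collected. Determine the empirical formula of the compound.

C9H2O3

mol C = 0.4594 g CO₂ ÷ 44.009 g/mol = 0.010439 mol
mol H = 2 × 0.02090 g H₂O ÷ 18.015 g/mol = 0.0023203 mol
mass O = 0.1834 − (0.12538 + 0.0023389) = 0.055681 g → mol O = 0.055681 ÷ 15.999 = 0.0034803 mol
Divide by the smallest (0.0023203 mol): C 4.499, H 1.000, O 1.500
Multiplying each by 2 gives whole numbers: C 9.00, H 2.00, O 3.00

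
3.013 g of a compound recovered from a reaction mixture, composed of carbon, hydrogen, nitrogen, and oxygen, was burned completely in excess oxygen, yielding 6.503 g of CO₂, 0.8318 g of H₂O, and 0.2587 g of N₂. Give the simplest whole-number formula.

mol C = 6.503 g CO₂ ÷ 44.009 g/mol = 0.14777 mol
mol H = 2 × 0.8318 g H₂O ÷ 18.015 g/mol = 0.092345 mol
mol N = 2 × 0.2587 g N₂ ÷ 28.014 g/mol = 0.018469 mol
mass O = 3.013 − (1.7748 + 0.093084 + 0.25870) = 0.88641 g → mol O = 0.88641 ÷ 15.999 = 0.055404 mol
Divide by the smallest (0.018469 mol): C 8.001, H 5.000, N 1.000, O 3.000

C8H5NO3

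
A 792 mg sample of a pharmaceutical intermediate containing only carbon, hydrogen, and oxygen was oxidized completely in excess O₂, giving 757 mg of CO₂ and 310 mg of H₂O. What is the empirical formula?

CH2O2

mol C = 0.757 g CO₂ ÷ 44.009 g/mol = 0.01720 mol
mol H = 2 × 0.310 g H₂O ÷ 18.015 g/mol = 0.03442 mol
mass O = 0.792 − (0.2066 + 0.03469) = 0.5507 g → mol O = 0.5507 ÷ 15.999 = 0.03442 mol
Divide by the smallest (0.01720 mol): C 1.000, H 2.001, O 2.001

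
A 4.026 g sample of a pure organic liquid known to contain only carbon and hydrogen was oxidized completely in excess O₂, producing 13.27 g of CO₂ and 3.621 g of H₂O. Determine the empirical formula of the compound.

C3H4

mol C = 13.27 g CO₂ ÷ 44.009 g/mol = 0.30153 mol
mol H = 2 × 3.621 g H₂O ÷ 18.015 g/mol = 0.40200 mol
Divide by the smallest (0.30153 mol): C 1.000, H 1.333
Multiplying each by 3 gives whole numbers: C 3.00, H 4.00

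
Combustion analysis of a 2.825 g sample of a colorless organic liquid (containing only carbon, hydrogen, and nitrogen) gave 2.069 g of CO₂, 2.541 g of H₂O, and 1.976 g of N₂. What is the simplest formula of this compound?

mol C = 2.069 g CO₂ ÷ 44.009 g/mol = 0.047013 mol
mol H = 2 × 2.541 g H₂O ÷ 18.015 g/mol = 0.28210 mol
mol N = 2 × 1.976 g N₂ ÷ 28.014 g/mol = 0.14107 mol
Divide by the smallest (0.047013 mol): C 1.000, H 6.000, N 3.001

CH6N3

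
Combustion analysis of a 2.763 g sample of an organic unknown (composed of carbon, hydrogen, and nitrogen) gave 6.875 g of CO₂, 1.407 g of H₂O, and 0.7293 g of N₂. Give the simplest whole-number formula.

C3H3N

mol C = 6.875 g CO₂ ÷ 44.009 g/mol = 0.15622 mol
mol H = 2 × 1.407 g H₂O ÷ 18.015 g/mol = 0.15620 mol
mol N = 2 × 0.7293 g N₂ ÷ 28.014 g/mol = 0.052067 mol
Divide by the smallest (0.052067 mol): C 3.000, H 3.000, N 1.000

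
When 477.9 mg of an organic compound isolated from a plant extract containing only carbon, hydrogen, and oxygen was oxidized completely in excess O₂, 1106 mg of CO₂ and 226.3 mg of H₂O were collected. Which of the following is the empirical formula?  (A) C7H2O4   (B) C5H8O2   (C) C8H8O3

mol C = 1.106 g CO₂ ÷ 44.009 g/mol = 0.025131 mol
mol H = 2 × 0.2263 g H₂O ÷ 18.015 g/mol = 0.025124 mol
mass O = 0.4779 − (0.30185 + 0.025324) = 0.15072 g → mol O = 0.15072 ÷ 15.999 = 0.0094209 mol
Divide by the smallest (0.0094209 mol): C 2.668, H 2.667, O 1.000
Multiplying each by 3 gives whole numbers: C 8.00, H 8.00, O 3.00

(C) C8H8O3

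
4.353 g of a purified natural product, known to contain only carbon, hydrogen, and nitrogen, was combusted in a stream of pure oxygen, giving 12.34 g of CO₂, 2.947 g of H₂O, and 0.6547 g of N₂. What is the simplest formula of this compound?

mol C = 12.34 g CO₂ ÷ 44.009 g/mol = 0.28040 mol
mol H = 2 × 2.947 g H₂O ÷ 18.015 g/mol = 0.32717 mol
mol N = 2 × 0.6547 g N₂ ÷ 28.014 g/mol = 0.046741 mol
Divide by the smallest (0.046741 mol): C 5.999, H 7.000, N 1.000

C6H7N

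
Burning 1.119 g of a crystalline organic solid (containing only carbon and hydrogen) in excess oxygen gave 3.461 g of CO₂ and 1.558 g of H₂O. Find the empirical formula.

C5H11

mol C = 3.461 g CO₂ ÷ 44.009 g/mol = 0.078643 mol
mol H = 2 × 1.558 g H₂O ÷ 18.015 g/mol = 0.17297 mol
Divide by the smallest (0.078643 mol): C 1.000, H 2.199
Multiplying each by 5 gives whole numbers: C 5.00, H 11.00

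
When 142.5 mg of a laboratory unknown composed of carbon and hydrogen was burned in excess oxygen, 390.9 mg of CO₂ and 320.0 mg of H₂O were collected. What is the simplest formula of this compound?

CH4

mol C = 0.3909 g CO₂ ÷ 44.009 g/mol = 0.0088823 mol
mol H = 2 × 0.3200 g H₂O ÷ 18.015 g/mol = 0.035526 mol
Divide by the smallest (0.0088823 mol): C 1.000, H 4.000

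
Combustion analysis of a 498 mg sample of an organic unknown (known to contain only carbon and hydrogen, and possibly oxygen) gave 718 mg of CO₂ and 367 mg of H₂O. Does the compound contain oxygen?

mol C = 0.718 g CO₂ ÷ 44.009 g/mol = 0.01631 mol
mol H = 2 × 0.367 g H₂O ÷ 18.015 g/mol = 0.04074 mol
C and H account for only 0.2370 g of the 0.498 g sample; the remaining 0.2610 g must be oxygen.

yes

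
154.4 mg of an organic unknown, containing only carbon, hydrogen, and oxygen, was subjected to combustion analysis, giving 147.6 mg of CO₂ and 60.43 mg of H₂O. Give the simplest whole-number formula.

CH2O2

mol C = 0.1476 g CO₂ ÷ 44.009 g/mol = 0.0033539 mol
mol H = 2 × 0.06043 g H₂O ÷ 18.015 g/mol = 0.0067089 mol
mass O = 0.1544 − (0.040283 + 0.0067625) = 0.10735 g → mol O = 0.10735 ÷ 15.999 = 0.0067101 mol
Divide by the smallest (0.0033539 mol): C 1.000, H 2.000, O 2.001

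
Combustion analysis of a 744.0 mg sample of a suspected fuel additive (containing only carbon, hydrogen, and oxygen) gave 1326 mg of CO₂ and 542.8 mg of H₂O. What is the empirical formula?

mol C = 1.326 g CO₂ ÷ 44.009 g/mol = 0.030130 mol
mol H = 2 × 0.5428 g H₂O ÷ 18.015 g/mol = 0.060261 mol
mass O = 0.7440 − (0.36189 + 0.060743) = 0.32136 g → mol O = 0.32136 ÷ 15.999 = 0.020086 mol
Divide by the smallest (0.020086 mol): C 1.500, H 3.000, O 1.000
Multiplying each by 2 gives whole numbers: C 3.00, H 6.00, O 2.00

C3H6O2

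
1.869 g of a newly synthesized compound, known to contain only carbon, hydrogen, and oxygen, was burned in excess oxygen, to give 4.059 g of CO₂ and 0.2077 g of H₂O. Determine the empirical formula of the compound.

mol C = 4.059 g CO₂ ÷ 44.009 g/mol = 0.092231 mol
mol H = 2 × 0.2077 g H₂O ÷ 18.015 g/mol = 0.023059 mol
mass O = 1.869 − (1.1078 + 0.023243) = 0.73797 g → mol O = 0.73797 ÷ 15.999 = 0.046126 mol
Divide by the smallest (0.023059 mol): C 4.000, H 1.000, O 2.000

C4HO2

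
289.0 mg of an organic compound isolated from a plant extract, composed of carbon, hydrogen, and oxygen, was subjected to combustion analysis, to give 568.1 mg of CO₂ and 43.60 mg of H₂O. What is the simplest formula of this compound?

mol C = 0.5681 g CO₂ ÷ 44.009 g/mol = 0.012909 mol
mol H = 2 × 0.04360 g H₂O ÷ 18.015 g/mol = 0.0048404 mol
mass O = 0.2890 − (0.15505 + 0.0048791) = 0.12907 g → mol O = 0.12907 ÷ 15.999 = 0.0080676 mol
Divide by the smallest (0.0048404 mol): C 2.667, H 1.000, O 1.667
Multiplying each by 3 gives whole numbers: C 8.00, H 3.00, O 5.00

C8H3O5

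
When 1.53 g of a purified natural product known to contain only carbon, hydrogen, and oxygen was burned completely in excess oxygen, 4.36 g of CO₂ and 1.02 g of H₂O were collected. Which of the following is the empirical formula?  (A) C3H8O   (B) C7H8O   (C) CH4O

mol C = 4.36 g CO₂ ÷ 44.009 g/mol = 0.09907 mol
mol H = 2 × 1.02 g H₂O ÷ 18.015 g/mol = 0.1132 mol
mass O = 1.53 − (1.190 + 0.1141) = 0.2259 g → mol O = 0.2259 ÷ 15.999 = 0.01412 mol
Divide by the smallest (0.01412 mol): C 7.016, H 8.019, O 1.000

(B) C7H8O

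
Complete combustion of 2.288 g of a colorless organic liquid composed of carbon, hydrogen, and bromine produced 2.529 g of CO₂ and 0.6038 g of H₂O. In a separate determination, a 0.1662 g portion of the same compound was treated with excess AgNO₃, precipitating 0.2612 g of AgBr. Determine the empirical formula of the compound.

C6H7Br2

mol C = 2.529 g CO₂ ÷ 44.009 g/mol = 0.057466 mol
mol H = 2 × 0.6038 g H₂O ÷ 18.015 g/mol = 0.067033 mol
From the AgBr data: mol Br per gram of compound = (0.2612 ÷ 187.772) ÷ 0.1662 = 0.0083697 mol/g, so in the 2.288 g combustion sample mol Br = 0.019150 mol
Divide by the smallest (0.019150 mol): C 3.001, H 3.500, Br 1.000
Multiplying each by 2 gives whole numbers: C 6.00, H 7.00, Br 2.00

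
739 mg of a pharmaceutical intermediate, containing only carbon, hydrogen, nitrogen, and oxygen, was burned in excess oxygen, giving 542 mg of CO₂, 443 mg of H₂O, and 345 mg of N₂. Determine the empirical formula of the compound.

CH4N2O

mol C = 0.542 g CO₂ ÷ 44.009 g/mol = 0.01232 mol
mol H = 2 × 0.443 g H₂O ÷ 18.015 g/mol = 0.04918 mol
mol N = 2 × 0.345 g N₂ ÷ 28.014 g/mol = 0.02463 mol
mass O = 0.739 − (0.1479 + 0.04957 + 0.3450) = 0.1965 g → mol O = 0.1965 ÷ 15.999 = 0.01228 mol
Divide by the smallest (0.01228 mol): C 1.003, H 4.004, N 2.005, O 1.000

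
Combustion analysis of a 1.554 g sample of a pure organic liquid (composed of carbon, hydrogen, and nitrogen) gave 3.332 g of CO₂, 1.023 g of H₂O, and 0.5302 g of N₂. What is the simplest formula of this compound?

mol C = 3.332 g CO₂ ÷ 44.009 g/mol = 0.075712 mol
mol H = 2 × 1.023 g H₂O ÷ 18.015 g/mol = 0.11357 mol
mol N = 2 × 0.5302 g N₂ ÷ 28.014 g/mol = 0.037853 mol
Divide by the smallest (0.037853 mol): C 2.000, H 3.000, N 1.000

C2H3N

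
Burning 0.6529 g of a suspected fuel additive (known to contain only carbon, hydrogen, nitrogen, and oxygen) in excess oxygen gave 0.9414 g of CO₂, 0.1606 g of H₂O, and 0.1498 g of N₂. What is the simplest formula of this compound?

mol C = 0.9414 g CO₂ ÷ 44.009 g/mol = 0.021391 mol
mol H = 2 × 0.1606 g H₂O ÷ 18.015 g/mol = 0.017830 mol
mol N = 2 × 0.1498 g N₂ ÷ 28.014 g/mol = 0.010695 mol
mass O = 0.6529 − (0.25693 + 0.017972 + 0.14980) = 0.22820 g → mol O = 0.22820 ÷ 15.999 = 0.014263 mol
Divide by the smallest (0.010695 mol): C 2.000, H 1.667, N 1.000, O 1.334
Multiplying each by 3 gives whole numbers: C 6.00, H 5.00, N 3.00, O 4.00

C6H5N3O4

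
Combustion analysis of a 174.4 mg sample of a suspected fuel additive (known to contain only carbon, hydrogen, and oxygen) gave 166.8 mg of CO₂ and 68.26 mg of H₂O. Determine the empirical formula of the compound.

mol C = 0.1668 g CO₂ ÷ 44.009 g/mol = 0.0037901 mol
mol H = 2 × 0.06826 g H₂O ÷ 18.015 g/mol = 0.0075781 mol
mass O = 0.1744 − (0.045523 + 0.0076388) = 0.12124 g → mol O = 0.12124 ÷ 15.999 = 0.0075778 mol
Divide by the smallest (0.0037901 mol): C 1.000, H 1.999, O 1.999

CH2O2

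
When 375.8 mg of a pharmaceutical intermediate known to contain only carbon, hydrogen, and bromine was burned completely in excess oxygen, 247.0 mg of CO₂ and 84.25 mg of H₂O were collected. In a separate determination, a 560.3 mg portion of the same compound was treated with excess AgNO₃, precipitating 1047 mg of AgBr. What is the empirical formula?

mol C = 0.2470 g CO₂ ÷ 44.009 g/mol = 0.0056125 mol
mol H = 2 × 0.08425 g H₂O ÷ 18.015 g/mol = 0.0093533 mol
From the AgBr data: mol Br per gram of compound = (1.047 ÷ 187.772) ÷ 0.5603 = 0.0099517 mol/g, so in the 0.3758 g combustion sample mol Br = 0.0037398 mol
Divide by the smallest (0.0037398 mol): C 1.501, H 2.501, Br 1.000
Multiplying each by 2 gives whole numbers: C 3.00, H 5.00, Br 2.00

C3H5Br2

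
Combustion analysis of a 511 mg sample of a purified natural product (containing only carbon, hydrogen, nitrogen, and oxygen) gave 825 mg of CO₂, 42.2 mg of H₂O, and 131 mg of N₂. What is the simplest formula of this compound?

mol C = 0.825 g CO₂ ÷ 44.009 g/mol = 0.01875 mol
mol H = 2 × 0.0422 g H₂O ÷ 18.015 g/mol = 0.004685 mol
mol N = 2 × 0.131 g N₂ ÷ 28.014 g/mol = 0.009352 mol
mass O = 0.511 − (0.2252 + 0.004722 + 0.1310) = 0.1501 g → mol O = 0.1501 ÷ 15.999 = 0.009383 mol
Divide by the smallest (0.004685 mol): C 4.001, H 1.000, N 1.996, O 2.003

C4HN2O2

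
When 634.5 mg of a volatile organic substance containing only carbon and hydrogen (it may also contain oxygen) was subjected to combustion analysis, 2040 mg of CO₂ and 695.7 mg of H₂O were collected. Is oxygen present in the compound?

no

mol C = 2.040 g CO₂ ÷ 44.009 g/mol = 0.046354 mol
mol H = 2 × 0.6957 g H₂O ÷ 18.015 g/mol = 0.077236 mol
C and H together account for 0.63461 g — essentially the entire 0.6345 g sample — so the compound contains no oxygen.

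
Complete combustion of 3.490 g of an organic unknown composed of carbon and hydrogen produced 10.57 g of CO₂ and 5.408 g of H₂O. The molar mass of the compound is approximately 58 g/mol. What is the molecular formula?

C4H10

mol C = 10.57 g CO₂ ÷ 44.009 g/mol = 0.24018 mol
mol H = 2 × 5.408 g H₂O ÷ 18.015 g/mol = 0.60039 mol
Divide by the smallest (0.24018 mol): C 1.000, H 2.500
Multiplying each by 2 gives whole numbers: C 2.00, H 5.00
Empirical formula: C2H5
Empirical-formula mass = 29.06 g/mol; 58 ÷ 29.06 ≈ 2, so the molecular formula is C4H10.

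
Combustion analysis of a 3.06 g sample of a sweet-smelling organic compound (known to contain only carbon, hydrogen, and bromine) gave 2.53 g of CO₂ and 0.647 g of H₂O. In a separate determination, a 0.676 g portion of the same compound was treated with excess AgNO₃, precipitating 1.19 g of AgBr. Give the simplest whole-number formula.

C4H5Br2

mol C = 2.53 g CO₂ ÷ 44.009 g/mol = 0.05749 mol
mol H = 2 × 0.647 g H₂O ÷ 18.015 g/mol = 0.07183 mol
From the AgBr data: mol Br per gram of compound = (1.19 ÷ 187.772) ÷ 0.676 = 0.009375 mol/g, so in the 3.06 g combustion sample mol Br = 0.02869 mol
Divide by the smallest (0.02869 mol): C 2.004, H 2.504, Br 1.000
Multiplying each by 2 gives whole numbers: C 4.01, H 5.01, Br 2.00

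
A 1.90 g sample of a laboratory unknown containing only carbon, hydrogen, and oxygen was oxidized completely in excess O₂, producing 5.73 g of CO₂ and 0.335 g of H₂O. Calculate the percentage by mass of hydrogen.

2.0%

mol C = 5.73 g CO₂ ÷ 44.009 g/mol = 0.1302 mol
mol H = 2 × 0.335 g H₂O ÷ 18.015 g/mol = 0.03719 mol
mass O = 1.90 − (1.564 + 0.03749) = 0.2987 g → mol O = 0.2987 ÷ 15.999 = 0.01867 mol
mass % H = 0.03749 g ÷ 1.90 g × 100%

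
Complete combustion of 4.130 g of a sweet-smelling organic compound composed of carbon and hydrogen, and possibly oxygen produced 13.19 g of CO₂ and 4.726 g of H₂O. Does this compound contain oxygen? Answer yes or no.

no

mol C = 13.19 g CO₂ ÷ 44.009 g/mol = 0.29971 mol
mol H = 2 × 4.726 g H₂O ÷ 18.015 g/mol = 0.52467 mol
C and H together account for 4.1287 g — essentially the entire 4.130 g sample — so the compound contains no oxygen.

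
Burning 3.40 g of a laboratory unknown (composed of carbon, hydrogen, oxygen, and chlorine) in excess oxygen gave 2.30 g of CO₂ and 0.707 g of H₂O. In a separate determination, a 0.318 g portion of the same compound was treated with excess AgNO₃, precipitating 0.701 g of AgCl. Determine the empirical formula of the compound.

mol C = 2.30 g CO₂ ÷ 44.009 g/mol = 0.05226 mol
mol H = 2 × 0.707 g H₂O ÷ 18.015 g/mol = 0.07849 mol
From the AgCl data: mol Cl per gram of compound = (0.701 ÷ 143.318) ÷ 0.318 = 0.01538 mol/g, so in the 3.40 g combustion sample mol Cl = 0.05230 mol
mass O = 3.40 − (0.6277 + 0.07912 + 1.854) = 0.8393 g → mol O = 0.8393 ÷ 15.999 = 0.05246 mol
Divide by the smallest (0.05226 mol): C 1.000, H 1.502, Cl 1.001, O 1.004
Multiplying each by 2 gives whole numbers: C 2.00, H 3.00, Cl 2.00, O 2.01

C2H3Cl2O2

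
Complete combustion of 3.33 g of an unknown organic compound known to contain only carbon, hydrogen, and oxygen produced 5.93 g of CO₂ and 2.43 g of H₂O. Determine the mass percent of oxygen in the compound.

mol C = 5.93 g CO₂ ÷ 44.009 g/mol = 0.1347 mol
mol H = 2 × 2.43 g H₂O ÷ 18.015 g/mol = 0.2698 mol
mass O = 3.33 − (1.618 + 0.2719) = 1.440 g → mol O = 1.440 ÷ 15.999 = 0.08998 mol
mass % O = 1.440 g ÷ 3.33 g × 100%

43.2%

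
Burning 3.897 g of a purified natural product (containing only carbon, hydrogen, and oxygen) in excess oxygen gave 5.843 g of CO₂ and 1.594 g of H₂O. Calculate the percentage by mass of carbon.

mol C = 5.843 g CO₂ ÷ 44.009 g/mol = 0.13277 mol
mol H = 2 × 1.594 g H₂O ÷ 18.015 g/mol = 0.17696 mol
mass O = 3.897 − (1.5947 + 0.17838) = 2.1239 g → mol O = 2.1239 ÷ 15.999 = 0.13275 mol
mass % C = 1.5947 g ÷ 3.897 g × 100%

40.92%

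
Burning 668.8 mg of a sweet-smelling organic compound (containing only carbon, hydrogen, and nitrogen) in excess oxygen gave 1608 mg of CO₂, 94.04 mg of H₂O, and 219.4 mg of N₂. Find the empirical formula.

mol C = 1.608 g CO₂ ÷ 44.009 g/mol = 0.036538 mol
mol H = 2 × 0.09404 g H₂O ÷ 18.015 g/mol = 0.010440 mol
mol N = 2 × 0.2194 g N₂ ÷ 28.014 g/mol = 0.015664 mol
Divide by the smallest (0.010440 mol): C 3.500, H 1.000, N 1.500
Multiplying each by 2 gives whole numbers: C 7.00, H 2.00, N 3.00

C7H2N3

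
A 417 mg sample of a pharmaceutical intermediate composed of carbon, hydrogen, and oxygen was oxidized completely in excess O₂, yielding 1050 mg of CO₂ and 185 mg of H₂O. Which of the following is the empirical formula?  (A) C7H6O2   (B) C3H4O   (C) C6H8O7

mol C = 1.05 g CO₂ ÷ 44.009 g/mol = 0.02386 mol
mol H = 2 × 0.185 g H₂O ÷ 18.015 g/mol = 0.02054 mol
mass O = 0.417 − (0.2866 + 0.02070) = 0.1097 g → mol O = 0.1097 ÷ 15.999 = 0.006859 mol
Divide by the smallest (0.006859 mol): C 3.479, H 2.995, O 1.000
Multiplying each by 2 gives whole numbers: C 6.96, H 5.99, O 2.00

(A) C7H6O2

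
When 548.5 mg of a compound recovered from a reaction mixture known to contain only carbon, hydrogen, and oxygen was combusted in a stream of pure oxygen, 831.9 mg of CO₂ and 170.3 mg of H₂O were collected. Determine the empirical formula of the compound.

mol C = 0.8319 g CO₂ ÷ 44.009 g/mol = 0.018903 mol
mol H = 2 × 0.1703 g H₂O ÷ 18.015 g/mol = 0.018906 mol
mass O = 0.5485 − (0.22704 + 0.019058) = 0.30240 g → mol O = 0.30240 ÷ 15.999 = 0.018901 mol
Divide by the smallest (0.018901 mol): C 1.000, H 1.000, O 1.000

CHO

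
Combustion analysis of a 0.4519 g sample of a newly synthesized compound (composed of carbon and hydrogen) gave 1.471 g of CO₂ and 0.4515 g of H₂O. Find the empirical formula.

mol C = 1.471 g CO₂ ÷ 44.009 g/mol = 0.033425 mol
mol H = 2 × 0.4515 g H₂O ÷ 18.015 g/mol = 0.050125 mol
Divide by the smallest (0.033425 mol): C 1.000, H 1.500
Multiplying each by 2 gives whole numbers: C 2.00, H 3.00

C2H3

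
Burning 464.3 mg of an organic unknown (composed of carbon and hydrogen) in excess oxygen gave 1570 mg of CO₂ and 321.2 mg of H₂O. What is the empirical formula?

mol C = 1.570 g CO₂ ÷ 44.009 g/mol = 0.035675 mol
mol H = 2 × 0.3212 g H₂O ÷ 18.015 g/mol = 0.035659 mol
Divide by the smallest (0.035659 mol): C 1.000, H 1.000

CH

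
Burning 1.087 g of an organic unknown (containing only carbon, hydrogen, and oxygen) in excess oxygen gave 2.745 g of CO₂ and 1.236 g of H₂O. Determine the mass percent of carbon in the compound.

68.92%

mol C = 2.745 g CO₂ ÷ 44.009 g/mol = 0.062374 mol
mol H = 2 × 1.236 g H₂O ÷ 18.015 g/mol = 0.13722 mol
mass O = 1.087 − (0.74917 + 0.13832) = 0.19951 g → mol O = 0.19951 ÷ 15.999 = 0.012470 mol
mass % C = 0.74917 g ÷ 1.087 g × 100%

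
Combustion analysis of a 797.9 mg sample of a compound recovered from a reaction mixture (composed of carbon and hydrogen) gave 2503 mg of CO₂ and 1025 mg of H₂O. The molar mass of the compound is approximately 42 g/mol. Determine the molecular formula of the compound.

mol C = 2.503 g CO₂ ÷ 44.009 g/mol = 0.056875 mol
mol H = 2 × 1.025 g H₂O ÷ 18.015 g/mol = 0.11379 mol
Divide by the smallest (0.056875 mol): C 1.000, H 2.001
Empirical formula: CH2
Empirical-formula mass = 14.03 g/mol; 42 ÷ 14.03 ≈ 3, so the molecular formula is C3H6.

C3H6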